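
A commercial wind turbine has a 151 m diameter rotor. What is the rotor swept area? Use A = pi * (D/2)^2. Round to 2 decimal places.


Compute the rotor radius:
  r = D / 2 = 151 / 2 = 75.5 m
Calculate swept area:
  A = pi * r^2 = pi * 75.5^2
  A = 17907.86 m^2

17907.86


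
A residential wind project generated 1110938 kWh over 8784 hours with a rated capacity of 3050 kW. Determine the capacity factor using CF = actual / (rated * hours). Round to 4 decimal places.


Capacity factor = actual output / maximum possible output
Maximum possible = rated * hours = 3050 * 8784 = 26791200 kWh
CF = 1110938 / 26791200
CF = 0.0415

0.0415


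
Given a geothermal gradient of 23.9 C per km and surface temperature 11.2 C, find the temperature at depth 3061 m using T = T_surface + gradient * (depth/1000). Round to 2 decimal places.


Convert depth to km: 3061 / 1000 = 3.061 km
Temperature increase = gradient * depth_km = 23.9 * 3.061 = 73.16 C
Temperature at depth = T_surface + delta_T = 11.2 + 73.16
T = 84.36 C

84.36


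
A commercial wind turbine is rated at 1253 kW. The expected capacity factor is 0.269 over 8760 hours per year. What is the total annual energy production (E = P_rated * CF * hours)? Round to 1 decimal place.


Annual energy = rated_kW * capacity_factor * hours_per_year
Given: P_rated = 1253 kW, CF = 0.269, hours = 8760
E = 1253 * 0.269 * 8760
E = 2952619.3 kWh

2952619.3


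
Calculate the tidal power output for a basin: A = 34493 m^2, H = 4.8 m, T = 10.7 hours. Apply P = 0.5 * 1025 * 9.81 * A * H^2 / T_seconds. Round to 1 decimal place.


Convert period to seconds: T = 10.7 * 3600 = 38520.0 s
H^2 = 4.8^2 = 23.04
P = 0.5 * rho * g * A * H^2 / T
P = 0.5 * 1025 * 9.81 * 34493 * 23.04 / 38520.0
P = 103726.6 W

103726.6


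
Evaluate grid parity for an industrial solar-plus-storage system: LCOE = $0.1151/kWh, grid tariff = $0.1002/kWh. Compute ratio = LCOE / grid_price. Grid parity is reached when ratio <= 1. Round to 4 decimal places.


Compare LCOE to grid price:
  LCOE = $0.1151/kWh, Grid price = $0.1002/kWh
  Ratio = LCOE / grid_price = 0.1151 / 0.1002 = 1.1487
  Grid parity achieved (ratio <= 1)? no

1.1487


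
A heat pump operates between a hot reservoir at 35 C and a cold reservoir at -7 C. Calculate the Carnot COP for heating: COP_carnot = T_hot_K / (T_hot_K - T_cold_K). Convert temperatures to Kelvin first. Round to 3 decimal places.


Convert to Kelvin:
  T_hot = 35 + 273.15 = 308.15 K
  T_cold = -7 + 273.15 = 266.15 K
Apply Carnot COP formula:
  COP = T_hot_K / (T_hot_K - T_cold_K) = 308.15 / 42.0
  COP = 7.337

7.337


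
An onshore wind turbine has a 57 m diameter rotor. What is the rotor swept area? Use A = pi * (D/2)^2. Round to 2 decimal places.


Compute the rotor radius:
  r = D / 2 = 57 / 2 = 28.5 m
Calculate swept area:
  A = pi * r^2 = pi * 28.5^2
  A = 2551.76 m^2

2551.76


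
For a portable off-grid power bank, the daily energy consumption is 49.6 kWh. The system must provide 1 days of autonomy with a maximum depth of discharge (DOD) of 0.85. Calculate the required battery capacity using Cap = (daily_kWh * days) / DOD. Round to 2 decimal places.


Total energy needed = daily * days = 49.6 * 1 = 49.6 kWh
Account for depth of discharge:
  Cap = total_energy / DOD = 49.6 / 0.85
  Cap = 58.35 kWh

58.35


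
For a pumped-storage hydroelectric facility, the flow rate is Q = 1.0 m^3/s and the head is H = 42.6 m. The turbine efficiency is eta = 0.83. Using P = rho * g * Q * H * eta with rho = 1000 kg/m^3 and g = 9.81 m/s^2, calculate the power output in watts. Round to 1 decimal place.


Apply the hydropower formula P = rho * g * Q * H * eta
rho * g = 1000 * 9.81 = 9810.0
P = 9810.0 * 1.0 * 42.6 * 0.83
P = 346862.0 W

346862.0


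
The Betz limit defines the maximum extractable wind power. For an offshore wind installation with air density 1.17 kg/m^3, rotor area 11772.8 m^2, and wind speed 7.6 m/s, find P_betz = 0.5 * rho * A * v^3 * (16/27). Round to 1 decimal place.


The Betz coefficient Cp_max = 16/27 = 0.5926
v^3 = 7.6^3 = 438.976
P_betz = 0.5 * rho * A * v^3 * Cp_max
P_betz = 0.5 * 1.17 * 11772.8 * 438.976 * 0.5926
P_betz = 1791565.2 W

1791565.2


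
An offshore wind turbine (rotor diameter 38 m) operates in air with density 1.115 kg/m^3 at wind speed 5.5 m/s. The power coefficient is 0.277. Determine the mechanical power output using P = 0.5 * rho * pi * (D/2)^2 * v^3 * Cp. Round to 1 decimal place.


Step 1 -- Compute swept area:
  A = pi * (D/2)^2 = pi * (38/2)^2 = 1134.11 m^2
Step 2 -- Apply wind power equation:
  P = 0.5 * rho * A * v^3 * Cp
  v^3 = 5.5^3 = 166.375
  P = 0.5 * 1.115 * 1134.11 * 166.375 * 0.277
  P = 29138.7 W

29138.7


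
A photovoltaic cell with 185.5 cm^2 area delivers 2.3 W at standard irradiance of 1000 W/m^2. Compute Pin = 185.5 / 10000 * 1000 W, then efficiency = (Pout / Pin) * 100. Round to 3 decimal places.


First compute the input power:
  Pin = area_cm2 / 10000 * G = 185.5 / 10000 * 1000 = 18.55 W
Then compute efficiency:
  Efficiency = (Pout / Pin) * 100 = (2.3 / 18.55) * 100
  Efficiency = 12.399%

12.399


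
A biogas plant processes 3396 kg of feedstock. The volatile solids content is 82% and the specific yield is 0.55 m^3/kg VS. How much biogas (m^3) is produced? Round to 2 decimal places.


Compute volatile solids:
  VS = mass * VS_fraction = 3396 * 0.82 = 2784.72 kg
Calculate biogas volume:
  Biogas = VS * specific_yield = 2784.72 * 0.55
  Biogas = 1531.60 m^3

1531.60


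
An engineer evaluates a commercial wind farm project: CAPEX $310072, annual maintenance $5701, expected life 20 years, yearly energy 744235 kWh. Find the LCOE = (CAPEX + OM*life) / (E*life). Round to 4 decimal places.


Total cost = CAPEX + OM * lifetime = 310072 + 5701 * 20 = 310072 + 114020 = 424092
Total generation = annual * lifetime = 744235 * 20 = 14884700 kWh
LCOE = 424092 / 14884700
LCOE = 0.0285 $/kWh

0.0285


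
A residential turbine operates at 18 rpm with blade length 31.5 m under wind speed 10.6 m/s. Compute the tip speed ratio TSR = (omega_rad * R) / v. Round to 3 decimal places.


Convert rotational speed to rad/s:
  omega = 18 * 2 * pi / 60 = 1.885 rad/s
Compute tip speed:
  v_tip = omega * R = 1.885 * 31.5 = 59.376 m/s
Tip speed ratio:
  TSR = v_tip / v_wind = 59.376 / 10.6 = 5.602

5.602


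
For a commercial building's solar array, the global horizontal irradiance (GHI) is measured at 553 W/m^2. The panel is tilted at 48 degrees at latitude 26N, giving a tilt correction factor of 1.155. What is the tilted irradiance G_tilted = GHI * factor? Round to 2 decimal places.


Identify the given values:
  GHI = 553 W/m^2, tilt correction factor = 1.155
Apply the formula G_tilted = GHI * factor:
  G_tilted = 553 * 1.155
  G_tilted = 638.72 W/m^2

638.72


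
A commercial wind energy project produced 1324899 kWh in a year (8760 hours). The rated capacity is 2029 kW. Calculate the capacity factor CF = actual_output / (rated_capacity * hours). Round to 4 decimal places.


Capacity factor = actual output / maximum possible output
Maximum possible = rated * hours = 2029 * 8760 = 17774040 kWh
CF = 1324899 / 17774040
CF = 0.0745

0.0745


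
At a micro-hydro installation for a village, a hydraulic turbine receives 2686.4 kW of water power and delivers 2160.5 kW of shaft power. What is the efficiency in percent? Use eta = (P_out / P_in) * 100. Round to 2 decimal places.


Turbine efficiency = (output power / input power) * 100
eta = (2160.5 / 2686.4) * 100
eta = 80.42%

80.42


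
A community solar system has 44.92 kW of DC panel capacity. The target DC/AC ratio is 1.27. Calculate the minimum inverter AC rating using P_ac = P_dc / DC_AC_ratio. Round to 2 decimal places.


The inverter AC capacity is determined by the DC/AC ratio.
Given: P_dc = 44.92 kW, DC/AC ratio = 1.27
P_ac = P_dc / ratio = 44.92 / 1.27
P_ac = 35.37 kW

35.37


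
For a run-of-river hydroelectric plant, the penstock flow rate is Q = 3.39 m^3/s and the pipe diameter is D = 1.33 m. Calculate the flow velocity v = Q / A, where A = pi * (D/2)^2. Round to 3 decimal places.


Compute pipe cross-sectional area:
  A = pi * (D/2)^2 = pi * (1.33/2)^2 = 1.3893 m^2
Calculate velocity:
  v = Q / A = 3.39 / 1.3893
  v = 2.440 m/s

2.440


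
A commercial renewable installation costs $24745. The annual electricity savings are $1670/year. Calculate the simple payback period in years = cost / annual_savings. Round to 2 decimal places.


Simple payback period = initial cost / annual savings
Payback = 24745 / 1670
Payback = 14.82 years

14.82


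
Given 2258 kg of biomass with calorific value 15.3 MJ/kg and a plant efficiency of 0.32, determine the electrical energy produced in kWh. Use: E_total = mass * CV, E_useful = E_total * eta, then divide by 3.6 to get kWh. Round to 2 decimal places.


Total energy = mass * CV = 2258 * 15.3 = 34547.4 MJ
Useful energy = total * eta = 34547.4 * 0.32 = 11055.17 MJ
Convert to kWh: 11055.17 / 3.6
Useful energy = 3070.88 kWh

3070.88


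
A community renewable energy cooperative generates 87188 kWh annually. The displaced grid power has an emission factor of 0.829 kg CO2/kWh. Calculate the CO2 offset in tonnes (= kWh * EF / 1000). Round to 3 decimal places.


CO2 offset in kg = generation * emission_factor
CO2 offset = 87188 * 0.829 = 72278.85 kg
Convert to tonnes:
  CO2 offset = 72278.85 / 1000 = 72.279 tonnes

72.279


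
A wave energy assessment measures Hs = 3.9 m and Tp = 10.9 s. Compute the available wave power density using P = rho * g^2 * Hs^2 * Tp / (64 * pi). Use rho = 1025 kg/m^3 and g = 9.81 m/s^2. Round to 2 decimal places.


Apply wave power formula:
  g^2 = 9.81^2 = 96.2361
  Hs^2 = 3.9^2 = 15.21
  Numerator = rho * g^2 * Hs^2 * Tp = 1025 * 96.2361 * 15.21 * 10.9 = 16353758.95
  Denominator = 64 * pi = 201.0619
  P = 16353758.95 / 201.0619 = 81336.92 W/m

81336.92


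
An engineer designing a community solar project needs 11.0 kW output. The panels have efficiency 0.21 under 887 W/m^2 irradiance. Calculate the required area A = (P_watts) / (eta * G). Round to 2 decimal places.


Convert target power to watts: P = 11.0 * 1000 = 11000.0 W
Compute denominator: eta * G = 0.21 * 887 = 186.27
Required area A = P / (eta * G) = 11000.0 / 186.27
A = 59.05 m^2

59.05


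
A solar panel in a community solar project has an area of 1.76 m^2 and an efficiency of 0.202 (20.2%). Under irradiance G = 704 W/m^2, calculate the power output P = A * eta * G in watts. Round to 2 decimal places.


Use the solar power formula P = A * eta * G.
Given: A = 1.76 m^2, eta = 0.202, G = 704 W/m^2
P = 1.76 * 0.202 * 704
P = 250.29 W

250.29


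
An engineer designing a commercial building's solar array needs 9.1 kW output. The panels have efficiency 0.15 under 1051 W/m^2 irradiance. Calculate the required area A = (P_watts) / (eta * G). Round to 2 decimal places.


Convert target power to watts: P = 9.1 * 1000 = 9100.0 W
Compute denominator: eta * G = 0.15 * 1051 = 157.65
Required area A = P / (eta * G) = 9100.0 / 157.65
A = 57.72 m^2

57.72


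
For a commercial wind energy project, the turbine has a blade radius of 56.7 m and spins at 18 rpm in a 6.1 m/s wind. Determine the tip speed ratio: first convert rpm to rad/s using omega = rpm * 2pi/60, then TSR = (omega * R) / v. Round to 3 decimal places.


Convert rotational speed to rad/s:
  omega = 18 * 2 * pi / 60 = 1.885 rad/s
Compute tip speed:
  v_tip = omega * R = 1.885 * 56.7 = 106.877 m/s
Tip speed ratio:
  TSR = v_tip / v_wind = 106.877 / 6.1 = 17.521

17.521


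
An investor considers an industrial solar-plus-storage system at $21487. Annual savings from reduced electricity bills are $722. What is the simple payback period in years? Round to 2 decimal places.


Simple payback period = initial cost / annual savings
Payback = 21487 / 722
Payback = 29.76 years

29.76


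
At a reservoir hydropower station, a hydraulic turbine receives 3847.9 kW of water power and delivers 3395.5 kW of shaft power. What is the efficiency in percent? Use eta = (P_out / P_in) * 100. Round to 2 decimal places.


Turbine efficiency = (output power / input power) * 100
eta = (3395.5 / 3847.9) * 100
eta = 88.24%

88.24


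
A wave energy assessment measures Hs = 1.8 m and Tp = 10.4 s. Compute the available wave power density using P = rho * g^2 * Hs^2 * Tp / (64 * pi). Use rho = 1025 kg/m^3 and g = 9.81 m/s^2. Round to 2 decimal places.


Apply wave power formula:
  g^2 = 9.81^2 = 96.2361
  Hs^2 = 1.8^2 = 3.24
  Numerator = rho * g^2 * Hs^2 * Tp = 1025 * 96.2361 * 3.24 * 10.4 = 3323840.92
  Denominator = 64 * pi = 201.0619
  P = 3323840.92 / 201.0619 = 16531.43 W/m

16531.43


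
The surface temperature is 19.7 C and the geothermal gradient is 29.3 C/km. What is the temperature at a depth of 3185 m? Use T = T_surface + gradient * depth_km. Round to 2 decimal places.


Convert depth to km: 3185 / 1000 = 3.185 km
Temperature increase = gradient * depth_km = 29.3 * 3.185 = 93.32 C
Temperature at depth = T_surface + delta_T = 19.7 + 93.32
T = 113.02 C

113.02


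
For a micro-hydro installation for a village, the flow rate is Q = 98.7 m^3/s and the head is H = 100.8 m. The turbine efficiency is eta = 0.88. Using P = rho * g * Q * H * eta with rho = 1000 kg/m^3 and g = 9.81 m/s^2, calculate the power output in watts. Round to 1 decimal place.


Apply the hydropower formula P = rho * g * Q * H * eta
rho * g = 1000 * 9.81 = 9810.0
P = 9810.0 * 98.7 * 100.8 * 0.88
P = 85887381.9 W

85887381.9


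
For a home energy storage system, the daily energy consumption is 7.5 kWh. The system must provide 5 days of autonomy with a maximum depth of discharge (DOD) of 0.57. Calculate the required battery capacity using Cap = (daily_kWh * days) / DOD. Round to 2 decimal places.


Total energy needed = daily * days = 7.5 * 5 = 37.5 kWh
Account for depth of discharge:
  Cap = total_energy / DOD = 37.5 / 0.57
  Cap = 65.79 kWh

65.79


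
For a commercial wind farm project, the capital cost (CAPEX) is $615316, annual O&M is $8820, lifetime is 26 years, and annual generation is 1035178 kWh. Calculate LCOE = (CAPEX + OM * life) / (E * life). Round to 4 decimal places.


Total cost = CAPEX + OM * lifetime = 615316 + 8820 * 26 = 615316 + 229320 = 844636
Total generation = annual * lifetime = 1035178 * 26 = 26914628 kWh
LCOE = 844636 / 26914628
LCOE = 0.0314 $/kWh

0.0314


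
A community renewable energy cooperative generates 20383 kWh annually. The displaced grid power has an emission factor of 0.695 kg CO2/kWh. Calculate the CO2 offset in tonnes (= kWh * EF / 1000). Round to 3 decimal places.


CO2 offset in kg = generation * emission_factor
CO2 offset = 20383 * 0.695 = 14166.19 kg
Convert to tonnes:
  CO2 offset = 14166.19 / 1000 = 14.166 tonnes

14.166


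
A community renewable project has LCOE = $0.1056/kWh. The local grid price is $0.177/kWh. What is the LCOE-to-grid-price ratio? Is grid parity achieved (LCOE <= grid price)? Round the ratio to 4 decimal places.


Compare LCOE to grid price:
  LCOE = $0.1056/kWh, Grid price = $0.177/kWh
  Ratio = LCOE / grid_price = 0.1056 / 0.177 = 0.5966
  Grid parity achieved (ratio <= 1)? yes

0.5966


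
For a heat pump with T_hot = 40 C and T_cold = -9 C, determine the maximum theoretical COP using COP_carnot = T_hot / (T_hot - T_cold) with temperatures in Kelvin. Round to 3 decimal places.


Convert to Kelvin:
  T_hot = 40 + 273.15 = 313.15 K
  T_cold = -9 + 273.15 = 264.15 K
Apply Carnot COP formula:
  COP = T_hot_K / (T_hot_K - T_cold_K) = 313.15 / 49.0
  COP = 6.391

6.391


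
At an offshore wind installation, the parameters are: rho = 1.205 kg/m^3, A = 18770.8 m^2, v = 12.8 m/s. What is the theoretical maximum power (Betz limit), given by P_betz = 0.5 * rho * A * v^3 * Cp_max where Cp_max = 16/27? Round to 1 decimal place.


The Betz coefficient Cp_max = 16/27 = 0.5926
v^3 = 12.8^3 = 2097.152
P_betz = 0.5 * rho * A * v^3 * Cp_max
P_betz = 0.5 * 1.205 * 18770.8 * 2097.152 * 0.5926
P_betz = 14054841.8 W

14054841.8


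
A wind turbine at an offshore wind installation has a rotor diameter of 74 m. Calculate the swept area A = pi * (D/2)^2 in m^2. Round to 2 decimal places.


Compute the rotor radius:
  r = D / 2 = 74 / 2 = 37.0 m
Calculate swept area:
  A = pi * r^2 = pi * 37.0^2
  A = 4300.84 m^2

4300.84


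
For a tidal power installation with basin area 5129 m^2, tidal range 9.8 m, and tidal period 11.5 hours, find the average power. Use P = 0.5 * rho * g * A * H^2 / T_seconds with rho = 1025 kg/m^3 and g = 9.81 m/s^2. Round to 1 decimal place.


Convert period to seconds: T = 11.5 * 3600 = 41400.0 s
H^2 = 9.8^2 = 96.04
P = 0.5 * rho * g * A * H^2 / T
P = 0.5 * 1025 * 9.81 * 5129 * 96.04 / 41400.0
P = 59820.1 W

59820.1


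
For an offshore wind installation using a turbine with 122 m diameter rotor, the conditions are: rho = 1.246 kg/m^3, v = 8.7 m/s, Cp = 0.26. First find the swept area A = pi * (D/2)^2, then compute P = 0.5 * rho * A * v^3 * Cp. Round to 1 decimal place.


Step 1 -- Compute swept area:
  A = pi * (D/2)^2 = pi * (122/2)^2 = 11689.87 m^2
Step 2 -- Apply wind power equation:
  P = 0.5 * rho * A * v^3 * Cp
  v^3 = 8.7^3 = 658.503
  P = 0.5 * 1.246 * 11689.87 * 658.503 * 0.26
  P = 1246891.6 W

1246891.6


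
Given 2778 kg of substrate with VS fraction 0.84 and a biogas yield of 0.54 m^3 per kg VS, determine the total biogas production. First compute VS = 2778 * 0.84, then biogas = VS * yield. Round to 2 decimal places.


Compute volatile solids:
  VS = mass * VS_fraction = 2778 * 0.84 = 2333.52 kg
Calculate biogas volume:
  Biogas = VS * specific_yield = 2333.52 * 0.54
  Biogas = 1260.10 m^3

1260.10


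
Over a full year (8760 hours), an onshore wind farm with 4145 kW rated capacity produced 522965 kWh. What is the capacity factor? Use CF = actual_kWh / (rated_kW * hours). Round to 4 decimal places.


Capacity factor = actual output / maximum possible output
Maximum possible = rated * hours = 4145 * 8760 = 36310200 kWh
CF = 522965 / 36310200
CF = 0.0144

0.0144


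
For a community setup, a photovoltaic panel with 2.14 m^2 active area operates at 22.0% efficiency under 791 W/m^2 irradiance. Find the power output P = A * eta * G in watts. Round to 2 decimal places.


Use the solar power formula P = A * eta * G.
Given: A = 2.14 m^2, eta = 0.22, G = 791 W/m^2
P = 2.14 * 0.22 * 791
P = 372.40 W

372.40


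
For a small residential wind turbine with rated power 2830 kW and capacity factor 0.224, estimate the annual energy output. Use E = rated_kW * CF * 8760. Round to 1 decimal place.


Annual energy = rated_kW * capacity_factor * hours_per_year
Given: P_rated = 2830 kW, CF = 0.224, hours = 8760
E = 2830 * 0.224 * 8760
E = 5553139.2 kWh

5553139.2


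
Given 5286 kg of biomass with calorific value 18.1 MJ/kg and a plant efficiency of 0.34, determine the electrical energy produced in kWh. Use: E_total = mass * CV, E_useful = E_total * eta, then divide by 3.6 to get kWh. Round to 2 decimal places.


Total energy = mass * CV = 5286 * 18.1 = 95676.6 MJ
Useful energy = total * eta = 95676.6 * 0.34 = 32530.04 MJ
Convert to kWh: 32530.04 / 3.6
Useful energy = 9036.12 kWh

9036.12


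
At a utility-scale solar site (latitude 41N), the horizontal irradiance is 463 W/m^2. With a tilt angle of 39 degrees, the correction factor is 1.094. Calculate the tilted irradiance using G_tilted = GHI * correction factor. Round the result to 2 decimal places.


Identify the given values:
  GHI = 463 W/m^2, tilt correction factor = 1.094
Apply the formula G_tilted = GHI * factor:
  G_tilted = 463 * 1.094
  G_tilted = 506.52 W/m^2

506.52


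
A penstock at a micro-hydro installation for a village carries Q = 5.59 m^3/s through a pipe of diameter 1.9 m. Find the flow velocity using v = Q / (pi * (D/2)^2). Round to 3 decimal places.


Compute pipe cross-sectional area:
  A = pi * (D/2)^2 = pi * (1.9/2)^2 = 2.8353 m^2
Calculate velocity:
  v = Q / A = 5.59 / 2.8353
  v = 1.972 m/s

1.972


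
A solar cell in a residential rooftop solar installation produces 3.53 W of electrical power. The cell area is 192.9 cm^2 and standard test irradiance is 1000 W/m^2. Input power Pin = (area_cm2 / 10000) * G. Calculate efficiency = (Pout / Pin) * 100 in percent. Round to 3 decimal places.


First compute the input power:
  Pin = area_cm2 / 10000 * G = 192.9 / 10000 * 1000 = 19.29 W
Then compute efficiency:
  Efficiency = (Pout / Pin) * 100 = (3.53 / 19.29) * 100
  Efficiency = 18.300%

18.300


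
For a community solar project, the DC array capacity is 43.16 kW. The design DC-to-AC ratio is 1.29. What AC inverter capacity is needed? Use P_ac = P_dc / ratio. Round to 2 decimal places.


The inverter AC capacity is determined by the DC/AC ratio.
Given: P_dc = 43.16 kW, DC/AC ratio = 1.29
P_ac = P_dc / ratio = 43.16 / 1.29
P_ac = 33.46 kW

33.46


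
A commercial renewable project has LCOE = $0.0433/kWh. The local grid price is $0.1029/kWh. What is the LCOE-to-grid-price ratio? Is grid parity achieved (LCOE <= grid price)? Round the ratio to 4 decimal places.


Compare LCOE to grid price:
  LCOE = $0.0433/kWh, Grid price = $0.1029/kWh
  Ratio = LCOE / grid_price = 0.0433 / 0.1029 = 0.4208
  Grid parity achieved (ratio <= 1)? yes

0.4208


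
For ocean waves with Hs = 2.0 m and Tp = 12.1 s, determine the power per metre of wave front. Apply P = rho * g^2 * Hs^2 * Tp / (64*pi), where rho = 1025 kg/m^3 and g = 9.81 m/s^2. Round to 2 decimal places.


Apply wave power formula:
  g^2 = 9.81^2 = 96.2361
  Hs^2 = 2.0^2 = 4.0
  Numerator = rho * g^2 * Hs^2 * Tp = 1025 * 96.2361 * 4.0 * 12.1 = 4774272.92
  Denominator = 64 * pi = 201.0619
  P = 4774272.92 / 201.0619 = 23745.29 W/m

23745.29


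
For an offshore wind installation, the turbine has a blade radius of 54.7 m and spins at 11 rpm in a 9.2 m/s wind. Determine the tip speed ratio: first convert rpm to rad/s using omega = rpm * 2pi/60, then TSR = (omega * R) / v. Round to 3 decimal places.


Convert rotational speed to rad/s:
  omega = 11 * 2 * pi / 60 = 1.1519 rad/s
Compute tip speed:
  v_tip = omega * R = 1.1519 * 54.7 = 63.01 m/s
Tip speed ratio:
  TSR = v_tip / v_wind = 63.01 / 9.2 = 6.849

6.849


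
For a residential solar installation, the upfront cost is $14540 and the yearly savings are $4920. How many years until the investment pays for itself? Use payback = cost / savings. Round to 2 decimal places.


Simple payback period = initial cost / annual savings
Payback = 14540 / 4920
Payback = 2.96 years

2.96


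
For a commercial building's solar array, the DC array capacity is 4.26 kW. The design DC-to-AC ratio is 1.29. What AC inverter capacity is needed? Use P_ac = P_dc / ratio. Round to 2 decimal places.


The inverter AC capacity is determined by the DC/AC ratio.
Given: P_dc = 4.26 kW, DC/AC ratio = 1.29
P_ac = P_dc / ratio = 4.26 / 1.29
P_ac = 3.30 kW

3.30


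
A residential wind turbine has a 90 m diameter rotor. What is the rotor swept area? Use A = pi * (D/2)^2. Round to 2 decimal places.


Compute the rotor radius:
  r = D / 2 = 90 / 2 = 45.0 m
Calculate swept area:
  A = pi * r^2 = pi * 45.0^2
  A = 6361.73 m^2

6361.73


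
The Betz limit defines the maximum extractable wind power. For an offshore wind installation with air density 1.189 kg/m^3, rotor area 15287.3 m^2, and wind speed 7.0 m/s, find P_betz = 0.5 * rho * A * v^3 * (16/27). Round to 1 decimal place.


The Betz coefficient Cp_max = 16/27 = 0.5926
v^3 = 7.0^3 = 343.0
P_betz = 0.5 * rho * A * v^3 * Cp_max
P_betz = 0.5 * 1.189 * 15287.3 * 343.0 * 0.5926
P_betz = 1847281.1 W

1847281.1


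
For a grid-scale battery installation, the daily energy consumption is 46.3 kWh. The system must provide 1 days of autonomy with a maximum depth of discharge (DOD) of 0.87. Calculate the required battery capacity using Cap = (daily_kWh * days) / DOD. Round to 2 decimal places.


Total energy needed = daily * days = 46.3 * 1 = 46.3 kWh
Account for depth of discharge:
  Cap = total_energy / DOD = 46.3 / 0.87
  Cap = 53.22 kWh

53.22


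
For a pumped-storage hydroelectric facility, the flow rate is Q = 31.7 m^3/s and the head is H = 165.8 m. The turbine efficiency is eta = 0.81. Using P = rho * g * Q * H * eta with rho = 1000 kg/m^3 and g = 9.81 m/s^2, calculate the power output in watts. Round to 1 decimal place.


Apply the hydropower formula P = rho * g * Q * H * eta
rho * g = 1000 * 9.81 = 9810.0
P = 9810.0 * 31.7 * 165.8 * 0.81
P = 41763589.1 W

41763589.1


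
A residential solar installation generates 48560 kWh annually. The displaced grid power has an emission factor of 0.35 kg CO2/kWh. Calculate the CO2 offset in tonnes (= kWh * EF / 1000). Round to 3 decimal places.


CO2 offset in kg = generation * emission_factor
CO2 offset = 48560 * 0.35 = 16996.0 kg
Convert to tonnes:
  CO2 offset = 16996.0 / 1000 = 16.996 tonnes

16.996


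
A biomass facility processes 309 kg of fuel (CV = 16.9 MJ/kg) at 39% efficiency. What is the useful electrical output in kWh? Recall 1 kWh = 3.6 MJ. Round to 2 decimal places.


Total energy = mass * CV = 309 * 16.9 = 5222.1 MJ
Useful energy = total * eta = 5222.1 * 0.39 = 2036.62 MJ
Convert to kWh: 2036.62 / 3.6
Useful energy = 565.73 kWh

565.73


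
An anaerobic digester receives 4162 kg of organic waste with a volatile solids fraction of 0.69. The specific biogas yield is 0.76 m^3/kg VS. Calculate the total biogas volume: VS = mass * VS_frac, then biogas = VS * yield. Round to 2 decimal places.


Compute volatile solids:
  VS = mass * VS_fraction = 4162 * 0.69 = 2871.78 kg
Calculate biogas volume:
  Biogas = VS * specific_yield = 2871.78 * 0.76
  Biogas = 2182.55 m^3

2182.55


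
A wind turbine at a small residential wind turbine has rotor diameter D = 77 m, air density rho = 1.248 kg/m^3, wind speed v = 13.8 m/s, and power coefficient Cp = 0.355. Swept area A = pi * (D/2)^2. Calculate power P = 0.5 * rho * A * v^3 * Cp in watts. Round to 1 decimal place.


Step 1 -- Compute swept area:
  A = pi * (D/2)^2 = pi * (77/2)^2 = 4656.63 m^2
Step 2 -- Apply wind power equation:
  P = 0.5 * rho * A * v^3 * Cp
  v^3 = 13.8^3 = 2628.072
  P = 0.5 * 1.248 * 4656.63 * 2628.072 * 0.355
  P = 2710950.2 W

2710950.2


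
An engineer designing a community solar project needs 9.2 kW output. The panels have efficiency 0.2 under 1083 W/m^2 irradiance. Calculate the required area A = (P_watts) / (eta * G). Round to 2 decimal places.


Convert target power to watts: P = 9.2 * 1000 = 9200.0 W
Compute denominator: eta * G = 0.2 * 1083 = 216.6
Required area A = P / (eta * G) = 9200.0 / 216.6
A = 42.47 m^2

42.47


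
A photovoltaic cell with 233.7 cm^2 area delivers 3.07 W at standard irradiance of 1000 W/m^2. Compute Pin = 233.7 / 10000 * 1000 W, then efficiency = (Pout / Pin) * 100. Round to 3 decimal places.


First compute the input power:
  Pin = area_cm2 / 10000 * G = 233.7 / 10000 * 1000 = 23.37 W
Then compute efficiency:
  Efficiency = (Pout / Pin) * 100 = (3.07 / 23.37) * 100
  Efficiency = 13.136%

13.136


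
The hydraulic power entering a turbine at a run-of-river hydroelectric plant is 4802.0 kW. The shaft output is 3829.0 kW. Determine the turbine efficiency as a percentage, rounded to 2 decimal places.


Turbine efficiency = (output power / input power) * 100
eta = (3829.0 / 4802.0) * 100
eta = 79.74%

79.74


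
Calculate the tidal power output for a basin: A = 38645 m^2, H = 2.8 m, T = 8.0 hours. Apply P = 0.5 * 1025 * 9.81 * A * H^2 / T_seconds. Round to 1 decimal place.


Convert period to seconds: T = 8.0 * 3600 = 28800.0 s
H^2 = 2.8^2 = 7.84
P = 0.5 * rho * g * A * H^2 / T
P = 0.5 * 1025 * 9.81 * 38645 * 7.84 / 28800.0
P = 52890.8 W

52890.8


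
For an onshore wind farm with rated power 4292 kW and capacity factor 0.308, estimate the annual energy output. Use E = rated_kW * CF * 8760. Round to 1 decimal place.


Annual energy = rated_kW * capacity_factor * hours_per_year
Given: P_rated = 4292 kW, CF = 0.308, hours = 8760
E = 4292 * 0.308 * 8760
E = 11580159.4 kWh

11580159.4


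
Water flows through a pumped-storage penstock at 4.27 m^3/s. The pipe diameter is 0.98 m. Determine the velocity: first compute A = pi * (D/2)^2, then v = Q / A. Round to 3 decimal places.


Compute pipe cross-sectional area:
  A = pi * (D/2)^2 = pi * (0.98/2)^2 = 0.7543 m^2
Calculate velocity:
  v = Q / A = 4.27 / 0.7543
  v = 5.661 m/s

5.661


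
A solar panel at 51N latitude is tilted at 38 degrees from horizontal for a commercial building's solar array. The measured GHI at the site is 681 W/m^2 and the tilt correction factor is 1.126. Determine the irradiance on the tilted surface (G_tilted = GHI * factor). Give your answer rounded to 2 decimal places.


Identify the given values:
  GHI = 681 W/m^2, tilt correction factor = 1.126
Apply the formula G_tilted = GHI * factor:
  G_tilted = 681 * 1.126
  G_tilted = 766.81 W/m^2

766.81


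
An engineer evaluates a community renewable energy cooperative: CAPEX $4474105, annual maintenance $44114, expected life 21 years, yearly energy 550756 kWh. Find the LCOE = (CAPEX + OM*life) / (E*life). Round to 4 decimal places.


Total cost = CAPEX + OM * lifetime = 4474105 + 44114 * 21 = 4474105 + 926394 = 5400499
Total generation = annual * lifetime = 550756 * 21 = 11565876 kWh
LCOE = 5400499 / 11565876
LCOE = 0.4669 $/kWh

0.4669


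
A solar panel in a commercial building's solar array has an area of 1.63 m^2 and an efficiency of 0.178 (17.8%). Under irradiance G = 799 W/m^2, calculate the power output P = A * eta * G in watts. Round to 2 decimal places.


Use the solar power formula P = A * eta * G.
Given: A = 1.63 m^2, eta = 0.178, G = 799 W/m^2
P = 1.63 * 0.178 * 799
P = 231.82 W

231.82


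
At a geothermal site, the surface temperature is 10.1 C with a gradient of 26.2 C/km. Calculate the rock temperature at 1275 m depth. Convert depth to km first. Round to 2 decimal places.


Convert depth to km: 1275 / 1000 = 1.275 km
Temperature increase = gradient * depth_km = 26.2 * 1.275 = 33.41 C
Temperature at depth = T_surface + delta_T = 10.1 + 33.41
T = 43.51 C

43.51


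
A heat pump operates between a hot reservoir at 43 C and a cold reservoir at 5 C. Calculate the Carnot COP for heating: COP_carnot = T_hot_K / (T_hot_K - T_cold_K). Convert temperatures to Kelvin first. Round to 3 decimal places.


Convert to Kelvin:
  T_hot = 43 + 273.15 = 316.15 K
  T_cold = 5 + 273.15 = 278.15 K
Apply Carnot COP formula:
  COP = T_hot_K / (T_hot_K - T_cold_K) = 316.15 / 38.0
  COP = 8.320

8.320


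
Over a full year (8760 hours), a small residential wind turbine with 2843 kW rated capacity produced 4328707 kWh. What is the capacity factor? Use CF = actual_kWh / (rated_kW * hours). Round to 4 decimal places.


Capacity factor = actual output / maximum possible output
Maximum possible = rated * hours = 2843 * 8760 = 24904680 kWh
CF = 4328707 / 24904680
CF = 0.1738

0.1738


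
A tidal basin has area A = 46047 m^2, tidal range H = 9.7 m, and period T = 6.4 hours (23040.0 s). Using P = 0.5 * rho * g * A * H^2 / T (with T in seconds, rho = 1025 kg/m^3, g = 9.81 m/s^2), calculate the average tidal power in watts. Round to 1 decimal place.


Convert period to seconds: T = 6.4 * 3600 = 23040.0 s
H^2 = 9.7^2 = 94.09
P = 0.5 * rho * g * A * H^2 / T
P = 0.5 * 1025 * 9.81 * 46047 * 94.09 / 23040.0
P = 945420.9 W

945420.9


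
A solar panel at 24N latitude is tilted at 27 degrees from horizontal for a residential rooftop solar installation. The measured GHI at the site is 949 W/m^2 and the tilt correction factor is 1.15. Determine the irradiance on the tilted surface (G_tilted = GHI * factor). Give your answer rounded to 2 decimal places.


Identify the given values:
  GHI = 949 W/m^2, tilt correction factor = 1.15
Apply the formula G_tilted = GHI * factor:
  G_tilted = 949 * 1.15
  G_tilted = 1091.35 W/m^2

1091.35


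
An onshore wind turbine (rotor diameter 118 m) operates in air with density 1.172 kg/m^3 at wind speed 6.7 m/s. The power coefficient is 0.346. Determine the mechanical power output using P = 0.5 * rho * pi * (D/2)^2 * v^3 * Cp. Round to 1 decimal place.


Step 1 -- Compute swept area:
  A = pi * (D/2)^2 = pi * (118/2)^2 = 10935.88 m^2
Step 2 -- Apply wind power equation:
  P = 0.5 * rho * A * v^3 * Cp
  v^3 = 6.7^3 = 300.763
  P = 0.5 * 1.172 * 10935.88 * 300.763 * 0.346
  P = 666886.6 W

666886.6


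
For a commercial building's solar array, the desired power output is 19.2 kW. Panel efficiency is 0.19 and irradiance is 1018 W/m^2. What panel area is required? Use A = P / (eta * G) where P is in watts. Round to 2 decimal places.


Convert target power to watts: P = 19.2 * 1000 = 19200.0 W
Compute denominator: eta * G = 0.19 * 1018 = 193.42
Required area A = P / (eta * G) = 19200.0 / 193.42
A = 99.27 m^2

99.27


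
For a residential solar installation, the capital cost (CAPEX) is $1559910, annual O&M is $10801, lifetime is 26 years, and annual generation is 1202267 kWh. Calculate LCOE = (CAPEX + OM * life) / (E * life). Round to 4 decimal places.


Total cost = CAPEX + OM * lifetime = 1559910 + 10801 * 26 = 1559910 + 280826 = 1840736
Total generation = annual * lifetime = 1202267 * 26 = 31258942 kWh
LCOE = 1840736 / 31258942
LCOE = 0.0589 $/kWh

0.0589


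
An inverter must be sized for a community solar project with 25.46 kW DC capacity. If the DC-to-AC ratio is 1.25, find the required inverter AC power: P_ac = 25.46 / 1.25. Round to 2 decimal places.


The inverter AC capacity is determined by the DC/AC ratio.
Given: P_dc = 25.46 kW, DC/AC ratio = 1.25
P_ac = P_dc / ratio = 25.46 / 1.25
P_ac = 20.37 kW

20.37


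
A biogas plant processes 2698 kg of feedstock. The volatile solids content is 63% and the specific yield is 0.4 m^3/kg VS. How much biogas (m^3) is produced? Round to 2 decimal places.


Compute volatile solids:
  VS = mass * VS_fraction = 2698 * 0.63 = 1699.74 kg
Calculate biogas volume:
  Biogas = VS * specific_yield = 1699.74 * 0.4
  Biogas = 679.90 m^3

679.90


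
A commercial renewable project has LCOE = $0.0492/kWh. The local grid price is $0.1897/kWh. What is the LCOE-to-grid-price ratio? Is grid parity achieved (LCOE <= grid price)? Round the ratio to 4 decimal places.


Compare LCOE to grid price:
  LCOE = $0.0492/kWh, Grid price = $0.1897/kWh
  Ratio = LCOE / grid_price = 0.0492 / 0.1897 = 0.2594
  Grid parity achieved (ratio <= 1)? yes

0.2594


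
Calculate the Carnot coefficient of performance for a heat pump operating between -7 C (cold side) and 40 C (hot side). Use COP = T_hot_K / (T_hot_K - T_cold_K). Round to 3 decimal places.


Convert to Kelvin:
  T_hot = 40 + 273.15 = 313.15 K
  T_cold = -7 + 273.15 = 266.15 K
Apply Carnot COP formula:
  COP = T_hot_K / (T_hot_K - T_cold_K) = 313.15 / 47.0
  COP = 6.663

6.663


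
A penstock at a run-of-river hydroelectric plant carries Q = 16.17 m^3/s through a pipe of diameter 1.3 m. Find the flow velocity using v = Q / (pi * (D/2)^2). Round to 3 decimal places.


Compute pipe cross-sectional area:
  A = pi * (D/2)^2 = pi * (1.3/2)^2 = 1.3273 m^2
Calculate velocity:
  v = Q / A = 16.17 / 1.3273
  v = 12.182 m/s

12.182


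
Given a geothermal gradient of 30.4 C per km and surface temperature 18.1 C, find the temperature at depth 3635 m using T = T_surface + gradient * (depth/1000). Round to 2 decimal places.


Convert depth to km: 3635 / 1000 = 3.635 km
Temperature increase = gradient * depth_km = 30.4 * 3.635 = 110.5 C
Temperature at depth = T_surface + delta_T = 18.1 + 110.5
T = 128.60 C

128.60


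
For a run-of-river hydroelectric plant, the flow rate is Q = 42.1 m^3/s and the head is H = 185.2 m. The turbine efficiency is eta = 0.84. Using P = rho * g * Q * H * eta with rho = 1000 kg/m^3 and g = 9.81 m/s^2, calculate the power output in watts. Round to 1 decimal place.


Apply the hydropower formula P = rho * g * Q * H * eta
rho * g = 1000 * 9.81 = 9810.0
P = 9810.0 * 42.1 * 185.2 * 0.84
P = 64249739.6 W

64249739.6


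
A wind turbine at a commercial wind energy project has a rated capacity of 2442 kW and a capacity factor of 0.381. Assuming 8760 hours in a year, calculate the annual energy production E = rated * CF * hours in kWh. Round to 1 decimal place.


Annual energy = rated_kW * capacity_factor * hours_per_year
Given: P_rated = 2442 kW, CF = 0.381, hours = 8760
E = 2442 * 0.381 * 8760
E = 8150321.5 kWh

8150321.5


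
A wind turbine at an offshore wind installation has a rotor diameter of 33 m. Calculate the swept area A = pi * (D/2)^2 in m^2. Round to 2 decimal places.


Compute the rotor radius:
  r = D / 2 = 33 / 2 = 16.5 m
Calculate swept area:
  A = pi * r^2 = pi * 16.5^2
  A = 855.30 m^2

855.30


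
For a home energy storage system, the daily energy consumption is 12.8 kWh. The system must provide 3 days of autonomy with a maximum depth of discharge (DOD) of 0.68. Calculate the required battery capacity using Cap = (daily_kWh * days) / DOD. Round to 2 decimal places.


Total energy needed = daily * days = 12.8 * 3 = 38.4 kWh
Account for depth of discharge:
  Cap = total_energy / DOD = 38.4 / 0.68
  Cap = 56.47 kWh

56.47


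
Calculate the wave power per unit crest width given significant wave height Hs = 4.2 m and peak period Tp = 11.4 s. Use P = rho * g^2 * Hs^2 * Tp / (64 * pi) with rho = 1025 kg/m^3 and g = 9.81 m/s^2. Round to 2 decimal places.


Apply wave power formula:
  g^2 = 9.81^2 = 96.2361
  Hs^2 = 4.2^2 = 17.64
  Numerator = rho * g^2 * Hs^2 * Tp = 1025 * 96.2361 * 17.64 * 11.4 = 19836512.13
  Denominator = 64 * pi = 201.0619
  P = 19836512.13 / 201.0619 = 98658.72 W/m

98658.72


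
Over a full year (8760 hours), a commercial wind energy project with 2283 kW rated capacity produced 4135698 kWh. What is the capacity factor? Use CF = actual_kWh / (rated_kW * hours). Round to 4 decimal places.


Capacity factor = actual output / maximum possible output
Maximum possible = rated * hours = 2283 * 8760 = 19999080 kWh
CF = 4135698 / 19999080
CF = 0.2068

0.2068


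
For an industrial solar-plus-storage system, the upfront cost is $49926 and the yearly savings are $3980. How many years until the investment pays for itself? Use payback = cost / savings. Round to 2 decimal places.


Simple payback period = initial cost / annual savings
Payback = 49926 / 3980
Payback = 12.54 years

12.54


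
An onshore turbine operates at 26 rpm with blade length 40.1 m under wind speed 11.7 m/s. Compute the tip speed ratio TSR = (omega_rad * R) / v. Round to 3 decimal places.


Convert rotational speed to rad/s:
  omega = 26 * 2 * pi / 60 = 2.7227 rad/s
Compute tip speed:
  v_tip = omega * R = 2.7227 * 40.1 = 109.181 m/s
Tip speed ratio:
  TSR = v_tip / v_wind = 109.181 / 11.7 = 9.332

9.332


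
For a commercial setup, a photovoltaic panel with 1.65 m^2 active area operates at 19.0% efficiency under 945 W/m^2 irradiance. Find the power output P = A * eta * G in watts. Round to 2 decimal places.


Use the solar power formula P = A * eta * G.
Given: A = 1.65 m^2, eta = 0.19, G = 945 W/m^2
P = 1.65 * 0.19 * 945
P = 296.26 W

296.26


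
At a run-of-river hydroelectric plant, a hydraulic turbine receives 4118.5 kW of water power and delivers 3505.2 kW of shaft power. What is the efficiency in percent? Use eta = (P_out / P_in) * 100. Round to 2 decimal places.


Turbine efficiency = (output power / input power) * 100
eta = (3505.2 / 4118.5) * 100
eta = 85.11%

85.11


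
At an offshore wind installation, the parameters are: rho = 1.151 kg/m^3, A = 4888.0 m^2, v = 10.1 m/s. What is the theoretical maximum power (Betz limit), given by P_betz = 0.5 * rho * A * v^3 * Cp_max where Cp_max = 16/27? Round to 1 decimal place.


The Betz coefficient Cp_max = 16/27 = 0.5926
v^3 = 10.1^3 = 1030.301
P_betz = 0.5 * rho * A * v^3 * Cp_max
P_betz = 0.5 * 1.151 * 4888.0 * 1030.301 * 0.5926
P_betz = 1717500.5 W

1717500.5


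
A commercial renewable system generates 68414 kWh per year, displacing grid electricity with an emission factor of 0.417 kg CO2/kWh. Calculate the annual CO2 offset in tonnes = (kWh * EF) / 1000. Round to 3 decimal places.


CO2 offset in kg = generation * emission_factor
CO2 offset = 68414 * 0.417 = 28528.64 kg
Convert to tonnes:
  CO2 offset = 28528.64 / 1000 = 28.529 tonnes

28.529
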